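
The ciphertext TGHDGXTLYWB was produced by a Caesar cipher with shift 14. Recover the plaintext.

FSTPSJFXKIN

T(19): 19−14=5 → F
G(6): 6−14=-8≡18 → S
H(7): 7−14=-7≡19 → T
D(3): 3−14=-11≡15 → P
G(6): 6−14=-8≡18 → S
X(23): 23−14=9 → J
T(19): 19−14=5 → F
L(11): 11−14=-3≡23 → X
Y(24): 24−14=10 → K
W(22): 22−14=8 → I
B(1): 1−14=-13≡13 → N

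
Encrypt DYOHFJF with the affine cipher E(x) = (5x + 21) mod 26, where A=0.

D(3): 5·3+21=36≡10 → K
Y(24): 5·24+21=141≡11 → L
O(14): 5·14+21=91≡13 → N
H(7): 5·7+21=56≡4 → E
F(5): 5·5+21=46≡20 → U
J(9): 5·9+21=66≡14 → O
F(5): 5·5+21=46≡20 → U

KLNEUOU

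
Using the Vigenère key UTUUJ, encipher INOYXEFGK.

Repeat the key across the message: UTUUJUTUU
I(8)+U(20): 28≡2 → C
N(13)+T(19): 32≡6 → G
O(14)+U(20): 34≡8 → I
Y(24)+U(20): 44≡18 → S
X(23)+J(9): 32≡6 → G
E(4)+U(20): 24 → Y
F(5)+T(19): 24 → Y
G(6)+U(20): 26≡0 → A
K(10)+U(20): 30≡4 → E

CGISGYYAE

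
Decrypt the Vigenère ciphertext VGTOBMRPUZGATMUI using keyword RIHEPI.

Repeat the key across the ciphertext: RIHEPIRIHEPIRIHE
V(21)−R(17): 4 → E
G(6)−I(8): -2≡24 → Y
T(19)−H(7): 12 → M
O(14)−E(4): 10 → K
B(1)−P(15): -14≡12 → M
M(12)−I(8): 4 → E
R(17)−R(17): 0 → A
P(15)−I(8): 7 → H
U(20)−H(7): 13 → N
Z(25)−E(4): 21 → V
G(6)−P(15): -9≡17 → R
A(0)−I(8): -8≡18 → S
T(19)−R(17): 2 → C
M(12)−I(8): 4 → E
U(20)−H(7): 13 → N
I(8)−E(4): 4 → E

EYMKMEAHNVRSCENE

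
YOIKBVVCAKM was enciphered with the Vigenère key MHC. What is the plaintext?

MHGYUTJVYYF

Repeat the key across the ciphertext: MHCMHCMHCMH
Y(24)−M(12): 12 → M
O(14)−H(7): 7 → H
I(8)−C(2): 6 → G
K(10)−M(12): -2≡24 → Y
B(1)−H(7): -6≡20 → U
V(21)−C(2): 19 → T
V(21)−M(12): 9 → J
C(2)−H(7): -5≡21 → V
A(0)−C(2): -2≡24 → Y
K(10)−M(12): -2≡24 → Y
M(12)−H(7): 5 → F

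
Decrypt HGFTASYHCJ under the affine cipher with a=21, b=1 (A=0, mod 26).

EZUMVHLEFO

The inverse of 21 mod 26 is 5, since 21·5=105≡1. Apply D(y)=5·(y−1) mod 26:
H(7): 5·(7−1)=30≡4 → E
G(6): 5·(6−1)=25 → Z
F(5): 5·(5−1)=20 → U
T(19): 5·(19−1)=90≡12 → M
A(0): 5·(0−1)=-5≡21 → V
S(18): 5·(18−1)=85≡7 → H
Y(24): 5·(24−1)=115≡11 → L
H(7): 5·(7−1)=30≡4 → E
C(2): 5·(2−1)=5 → F
J(9): 5·(9−1)=40≡14 → O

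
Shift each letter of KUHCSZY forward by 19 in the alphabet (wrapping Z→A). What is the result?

K(10): 10+19=29≡3 → D
U(20): 20+19=39≡13 → N
H(7): 7+19=26≡0 → A
C(2): 2+19=21 → V
S(18): 18+19=37≡11 → L
Z(25): 25+19=44≡18 → S
Y(24): 24+19=43≡17 → R

DNAVLSR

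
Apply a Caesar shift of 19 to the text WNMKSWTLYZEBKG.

PGFDLPMERSXUDZ

W(22): 22+19=41≡15 → P
N(13): 13+19=32≡6 → G
M(12): 12+19=31≡5 → F
K(10): 10+19=29≡3 → D
S(18): 18+19=37≡11 → L
W(22): 22+19=41≡15 → P
T(19): 19+19=38≡12 → M
L(11): 11+19=30≡4 → E
Y(24): 24+19=43≡17 → R
Z(25): 25+19=44≡18 → S
E(4): 4+19=23 → X
B(1): 1+19=20 → U
K(10): 10+19=29≡3 → D
G(6): 6+19=25 → Z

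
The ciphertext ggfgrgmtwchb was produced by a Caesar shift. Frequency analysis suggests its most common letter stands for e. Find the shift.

2

The most frequent ciphertext letter is g (appears 4 times).
g is position 6; e is position 4.
Shift = 2.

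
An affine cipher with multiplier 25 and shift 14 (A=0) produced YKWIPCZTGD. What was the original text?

QESGZMPVIL

The inverse of 25 mod 26 is 25, since 25·25=625≡1. Apply D(y)=25·(y−14) mod 26:
Y(24): 25·(24−14)=250≡16 → Q
K(10): 25·(10−14)=-100≡4 → E
W(22): 25·(22−14)=200≡18 → S
I(8): 25·(8−14)=-150≡6 → G
P(15): 25·(15−14)=25 → Z
C(2): 25·(2−14)=-300≡12 → M
Z(25): 25·(25−14)=275≡15 → P
T(19): 25·(19−14)=125≡21 → V
G(6): 25·(6−14)=-200≡8 → I
D(3): 25·(3−14)=-275≡11 → L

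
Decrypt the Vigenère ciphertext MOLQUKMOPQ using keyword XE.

Repeat the key across the ciphertext: XEXEXEXEXE
M(12)−X(23): -11≡15 → P
O(14)−E(4): 10 → K
L(11)−X(23): -12≡14 → O
Q(16)−E(4): 12 → M
U(20)−X(23): -3≡23 → X
K(10)−E(4): 6 → G
M(12)−X(23): -11≡15 → P
O(14)−E(4): 10 → K
P(15)−X(23): -8≡18 → S
Q(16)−E(4): 12 → M

PKOMXGPKSM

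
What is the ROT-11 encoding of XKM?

X(23): 23+11=34≡8 → I
K(10): 10+11=21 → V
M(12): 12+11=23 → X

IVX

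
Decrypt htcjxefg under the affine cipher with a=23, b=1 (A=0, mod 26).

The inverse of 23 mod 26 is 17, since 23·17=391≡1. Apply D(y)=17·(y−1) mod 26:
h(7): 17·(7−1)=102≡24 → y
t(19): 17·(19−1)=306≡20 → u
c(2): 17·(2−1)=17 → r
j(9): 17·(9−1)=136≡6 → g
x(23): 17·(23−1)=374≡10 → k
e(4): 17·(4−1)=51≡25 → z
f(5): 17·(5−1)=68≡16 → q
g(6): 17·(6−1)=85≡7 → h

yurgkzqh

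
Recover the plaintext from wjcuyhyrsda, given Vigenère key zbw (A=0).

Repeat the key across the ciphertext: zbwzbwzbwzb
w(22)−z(25): -3≡23 → x
j(9)−b(1): 8 → i
c(2)−w(22): -20≡6 → g
u(20)−z(25): -5≡21 → v
y(24)−b(1): 23 → x
h(7)−w(22): -15≡11 → l
y(24)−z(25): -1≡25 → z
r(17)−b(1): 16 → q
s(18)−w(22): -4≡22 → w
d(3)−z(25): -22≡4 → e
a(0)−b(1): -1≡25 → z

xigvxlzqwez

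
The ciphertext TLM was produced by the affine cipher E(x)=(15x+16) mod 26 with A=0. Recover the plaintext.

The inverse of 15 mod 26 is 7, since 15·7=105≡1. Apply D(y)=7·(y−16) mod 26:
T(19): 7·(19−16)=21 → V
L(11): 7·(11−16)=-35≡17 → R
M(12): 7·(12−16)=-28≡24 → Y

VRY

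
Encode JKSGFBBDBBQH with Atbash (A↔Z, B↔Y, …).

QPHTUYYWYYJS

J(9) → Q(16)
K(10) → P(15)
S(18) → H(7)
G(6) → T(19)
F(5) → U(20)
B(1) → Y(24)
B(1) → Y(24)
D(3) → W(22)
B(1) → Y(24)
B(1) → Y(24)
Q(16) → J(9)
H(7) → S(18)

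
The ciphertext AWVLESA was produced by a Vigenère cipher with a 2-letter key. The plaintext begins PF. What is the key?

Subtract each crib letter from the matching ciphertext letter (mod 26):
A(0)−P(15)=-15≡11 → L
W(22)−F(5)=17 → R

LR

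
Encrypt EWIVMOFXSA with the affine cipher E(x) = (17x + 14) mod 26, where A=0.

EYUHKSVPIO

E(4): 17·4+14=82≡4 → E
W(22): 17·22+14=388≡24 → Y
I(8): 17·8+14=150≡20 → U
V(21): 17·21+14=371≡7 → H
M(12): 17·12+14=218≡10 → K
O(14): 17·14+14=252≡18 → S
F(5): 17·5+14=99≡21 → V
X(23): 17·23+14=405≡15 → P
S(18): 17·18+14=320≡8 → I
A(0): 17·0+14=14 → O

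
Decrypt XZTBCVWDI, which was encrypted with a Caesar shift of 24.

ZBVDEXYFK

X(23): 23−24=-1≡25 → Z
Z(25): 25−24=1 → B
T(19): 19−24=-5≡21 → V
B(1): 1−24=-23≡3 → D
C(2): 2−24=-22≡4 → E
V(21): 21−24=-3≡23 → X
W(22): 22−24=-2≡24 → Y
D(3): 3−24=-21≡5 → F
I(8): 8−24=-16≡10 → K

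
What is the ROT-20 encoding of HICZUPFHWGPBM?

H(7): 7+20=27≡1 → B
I(8): 8+20=28≡2 → C
C(2): 2+20=22 → W
Z(25): 25+20=45≡19 → T
U(20): 20+20=40≡14 → O
P(15): 15+20=35≡9 → J
F(5): 5+20=25 → Z
H(7): 7+20=27≡1 → B
W(22): 22+20=42≡16 → Q
G(6): 6+20=26≡0 → A
P(15): 15+20=35≡9 → J
B(1): 1+20=21 → V
M(12): 12+20=32≡6 → G

BCWTOJZBQAJVG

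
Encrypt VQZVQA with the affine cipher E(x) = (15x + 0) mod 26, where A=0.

DGLDGA

V(21): 15·21+0=315≡3 → D
Q(16): 15·16+0=240≡6 → G
Z(25): 15·25+0=375≡11 → L
V(21): 15·21+0=315≡3 → D
Q(16): 15·16+0=240≡6 → G
A(0): 15·0+0=0 → A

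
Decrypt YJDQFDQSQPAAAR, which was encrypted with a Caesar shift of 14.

KVPCRPCECBMMMD

Y(24): 24−14=10 → K
J(9): 9−14=-5≡21 → V
D(3): 3−14=-11≡15 → P
Q(16): 16−14=2 → C
F(5): 5−14=-9≡17 → R
D(3): 3−14=-11≡15 → P
Q(16): 16−14=2 → C
S(18): 18−14=4 → E
Q(16): 16−14=2 → C
P(15): 15−14=1 → B
A(0): 0−14=-14≡12 → M
A(0): 0−14=-14≡12 → M
A(0): 0−14=-14≡12 → M
R(17): 17−14=3 → D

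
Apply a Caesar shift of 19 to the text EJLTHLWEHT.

E(4): 4+19=23 → X
J(9): 9+19=28≡2 → C
L(11): 11+19=30≡4 → E
T(19): 19+19=38≡12 → M
H(7): 7+19=26≡0 → A
L(11): 11+19=30≡4 → E
W(22): 22+19=41≡15 → P
E(4): 4+19=23 → X
H(7): 7+19=26≡0 → A
T(19): 19+19=38≡12 → M

XCEMAEPXAM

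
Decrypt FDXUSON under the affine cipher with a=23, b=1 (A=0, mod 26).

QIKLDNW

The inverse of 23 mod 26 is 17, since 23·17=391≡1. Apply D(y)=17·(y−1) mod 26:
F(5): 17·(5−1)=68≡16 → Q
D(3): 17·(3−1)=34≡8 → I
X(23): 17·(23−1)=374≡10 → K
U(20): 17·(20−1)=323≡11 → L
S(18): 17·(18−1)=289≡3 → D
O(14): 17·(14−1)=221≡13 → N
N(13): 17·(13−1)=204≡22 → W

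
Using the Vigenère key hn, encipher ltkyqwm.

sgrlxjt

Repeat the key across the message: hnhnhnh
l(11)+h(7): 18 → s
t(19)+n(13): 32≡6 → g
k(10)+h(7): 17 → r
y(24)+n(13): 37≡11 → l
q(16)+h(7): 23 → x
w(22)+n(13): 35≡9 → j
m(12)+h(7): 19 → t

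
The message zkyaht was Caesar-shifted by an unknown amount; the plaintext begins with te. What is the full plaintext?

tesubn

From the crib: z(25)−t(19)=6, so the shift is 6.
Subtract 6 from each ciphertext letter:
z(25): 25−6=19 → t
k(10): 10−6=4 → e
y(24): 24−6=18 → s
a(0): 0−6=-6≡20 → u
h(7): 7−6=1 → b
t(19): 19−6=13 → n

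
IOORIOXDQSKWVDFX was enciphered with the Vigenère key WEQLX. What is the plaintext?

Repeat the key across the ciphertext: WEQLXWEQLXWEQLXW
I(8)−W(22): -14≡12 → M
O(14)−E(4): 10 → K
O(14)−Q(16): -2≡24 → Y
R(17)−L(11): 6 → G
I(8)−X(23): -15≡11 → L
O(14)−W(22): -8≡18 → S
X(23)−E(4): 19 → T
D(3)−Q(16): -13≡13 → N
Q(16)−L(11): 5 → F
S(18)−X(23): -5≡21 → V
K(10)−W(22): -12≡14 → O
W(22)−E(4): 18 → S
V(21)−Q(16): 5 → F
D(3)−L(11): -8≡18 → S
F(5)−X(23): -18≡8 → I
X(23)−W(22): 1 → B

MKYGLSTNFVOSFSIB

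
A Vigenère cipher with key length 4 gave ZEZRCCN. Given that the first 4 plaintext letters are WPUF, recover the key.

DPFM

Subtract each crib letter from the matching ciphertext letter (mod 26):
Z(25)−W(22)=3 → D
E(4)−P(15)=-11≡15 → P
Z(25)−U(20)=5 → F
R(17)−F(5)=12 → M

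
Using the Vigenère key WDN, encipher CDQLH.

Repeat the key across the message: WDNWD
C(2)+W(22): 24 → Y
D(3)+D(3): 6 → G
Q(16)+N(13): 29≡3 → D
L(11)+W(22): 33≡7 → H
H(7)+D(3): 10 → K

YGDHK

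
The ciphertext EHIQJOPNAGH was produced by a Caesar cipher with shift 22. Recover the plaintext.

ILMUNSTREKL

E(4): 4−22=-18≡8 → I
H(7): 7−22=-15≡11 → L
I(8): 8−22=-14≡12 → M
Q(16): 16−22=-6≡20 → U
J(9): 9−22=-13≡13 → N
O(14): 14−22=-8≡18 → S
P(15): 15−22=-7≡19 → T
N(13): 13−22=-9≡17 → R
A(0): 0−22=-22≡4 → E
G(6): 6−22=-16≡10 → K
H(7): 7−22=-15≡11 → L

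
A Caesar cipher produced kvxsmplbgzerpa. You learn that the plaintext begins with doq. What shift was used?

7

From the crib: k(10)−d(3)=7, so the shift is 7.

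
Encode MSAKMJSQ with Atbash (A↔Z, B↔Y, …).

NHZPNQHJ

M(12) → N(13)
S(18) → H(7)
A(0) → Z(25)
K(10) → P(15)
M(12) → N(13)
J(9) → Q(16)
S(18) → H(7)
Q(16) → J(9)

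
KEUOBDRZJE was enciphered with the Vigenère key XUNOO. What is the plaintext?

NKHANGXMVQ

Repeat the key across the ciphertext: XUNOOXUNOO
K(10)−X(23): -13≡13 → N
E(4)−U(20): -16≡10 → K
U(20)−N(13): 7 → H
O(14)−O(14): 0 → A
B(1)−O(14): -13≡13 → N
D(3)−X(23): -20≡6 → G
R(17)−U(20): -3≡23 → X
Z(25)−N(13): 12 → M
J(9)−O(14): -5≡21 → V
E(4)−O(14): -10≡16 → Q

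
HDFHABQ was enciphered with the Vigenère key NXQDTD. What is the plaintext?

Repeat the key across the ciphertext: NXQDTDN
H(7)−N(13): -6≡20 → U
D(3)−X(23): -20≡6 → G
F(5)−Q(16): -11≡15 → P
H(7)−D(3): 4 → E
A(0)−T(19): -19≡7 → H
B(1)−D(3): -2≡24 → Y
Q(16)−N(13): 3 → D

UGPEHYD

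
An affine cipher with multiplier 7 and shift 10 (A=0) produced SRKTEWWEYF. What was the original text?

The inverse of 7 mod 26 is 15, since 7·15=105≡1. Apply D(y)=15·(y−10) mod 26:
S(18): 15·(18−10)=120≡16 → Q
R(17): 15·(17−10)=105≡1 → B
K(10): 15·(10−10)=0 → A
T(19): 15·(19−10)=135≡5 → F
E(4): 15·(4−10)=-90≡14 → O
W(22): 15·(22−10)=180≡24 → Y
W(22): 15·(22−10)=180≡24 → Y
E(4): 15·(4−10)=-90≡14 → O
Y(24): 15·(24−10)=210≡2 → C
F(5): 15·(5−10)=-75≡3 → D

QBAFOYYOCD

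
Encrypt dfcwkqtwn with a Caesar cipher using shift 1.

egdxlruxo

d(3): 3+1=4 → e
f(5): 5+1=6 → g
c(2): 2+1=3 → d
w(22): 22+1=23 → x
k(10): 10+1=11 → l
q(16): 16+1=17 → r
t(19): 19+1=20 → u
w(22): 22+1=23 → x
n(13): 13+1=14 → o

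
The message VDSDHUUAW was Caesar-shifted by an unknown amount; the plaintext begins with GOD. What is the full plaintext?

GODOSFFLH

From the crib: V(21)−G(6)=15, so the shift is 15.
Subtract 15 from each ciphertext letter:
V(21): 21−15=6 → G
D(3): 3−15=-12≡14 → O
S(18): 18−15=3 → D
D(3): 3−15=-12≡14 → O
H(7): 7−15=-8≡18 → S
U(20): 20−15=5 → F
U(20): 20−15=5 → F
A(0): 0−15=-15≡11 → L
W(22): 22−15=7 → H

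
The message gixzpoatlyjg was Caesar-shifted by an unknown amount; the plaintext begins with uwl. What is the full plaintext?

uwlndcohzmxu

From the crib: g(6)−u(20)=-14≡12, so the shift is 12.
Subtract 12 from each ciphertext letter:
g(6): 6−12=-6≡20 → u
i(8): 8−12=-4≡22 → w
x(23): 23−12=11 → l
z(25): 25−12=13 → n
p(15): 15−12=3 → d
o(14): 14−12=2 → c
a(0): 0−12=-12≡14 → o
t(19): 19−12=7 → h
l(11): 11−12=-1≡25 → z
y(24): 24−12=12 → m
j(9): 9−12=-3≡23 → x
g(6): 6−12=-6≡20 → u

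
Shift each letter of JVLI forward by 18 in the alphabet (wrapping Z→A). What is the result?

BNDA

J(9): 9+18=27≡1 → B
V(21): 21+18=39≡13 → N
L(11): 11+18=29≡3 → D
I(8): 8+18=26≡0 → A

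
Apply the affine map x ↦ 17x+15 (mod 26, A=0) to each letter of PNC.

P(15): 17·15+15=270≡10 → K
N(13): 17·13+15=236≡2 → C
C(2): 17·2+15=49≡23 → X

KCX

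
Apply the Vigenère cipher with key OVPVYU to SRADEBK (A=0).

GMPYCVY

Repeat the key across the message: OVPVYUO
S(18)+O(14): 32≡6 → G
R(17)+V(21): 38≡12 → M
A(0)+P(15): 15 → P
D(3)+V(21): 24 → Y
E(4)+Y(24): 28≡2 → C
B(1)+U(20): 21 → V
K(10)+O(14): 24 → Y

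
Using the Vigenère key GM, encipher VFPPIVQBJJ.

Repeat the key across the message: GMGMGMGMGM
V(21)+G(6): 27≡1 → B
F(5)+M(12): 17 → R
P(15)+G(6): 21 → V
P(15)+M(12): 27≡1 → B
I(8)+G(6): 14 → O
V(21)+M(12): 33≡7 → H
Q(16)+G(6): 22 → W
B(1)+M(12): 13 → N
J(9)+G(6): 15 → P
J(9)+M(12): 21 → V

BRVBOHWNPV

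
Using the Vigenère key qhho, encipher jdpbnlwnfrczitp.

Repeat the key across the message: qhhoqhhoqhhoqhh
j(9)+q(16): 25 → z
d(3)+h(7): 10 → k
p(15)+h(7): 22 → w
b(1)+o(14): 15 → p
n(13)+q(16): 29≡3 → d
l(11)+h(7): 18 → s
w(22)+h(7): 29≡3 → d
n(13)+o(14): 27≡1 → b
f(5)+q(16): 21 → v
r(17)+h(7): 24 → y
c(2)+h(7): 9 → j
z(25)+o(14): 39≡13 → n
i(8)+q(16): 24 → y
t(19)+h(7): 26≡0 → a
p(15)+h(7): 22 → w

zkwpdsdbvyjnyaw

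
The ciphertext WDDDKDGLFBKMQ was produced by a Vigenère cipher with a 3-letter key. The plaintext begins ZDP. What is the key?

XAO

Subtract each crib letter from the matching ciphertext letter (mod 26):
W(22)−Z(25)=-3≡23 → X
D(3)−D(3)=0 → A
D(3)−P(15)=-12≡14 → O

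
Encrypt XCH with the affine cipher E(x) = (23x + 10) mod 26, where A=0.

TEP

X(23): 23·23+10=539≡19 → T
C(2): 23·2+10=56≡4 → E
H(7): 23·7+10=171≡15 → P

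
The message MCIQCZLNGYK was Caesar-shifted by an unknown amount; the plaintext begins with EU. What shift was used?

8

From the crib: M(12)−E(4)=8, so the shift is 8.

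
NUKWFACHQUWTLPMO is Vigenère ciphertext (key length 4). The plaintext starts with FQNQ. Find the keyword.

IEXG

Subtract each crib letter from the matching ciphertext letter (mod 26):
N(13)−F(5)=8 → I
U(20)−Q(16)=4 → E
K(10)−N(13)=-3≡23 → X
W(22)−Q(16)=6 → G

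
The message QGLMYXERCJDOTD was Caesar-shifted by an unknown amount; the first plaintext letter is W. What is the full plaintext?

From the crib: Q(16)−W(22)=-6≡20, so the shift is 20.
Subtract 20 from each ciphertext letter:
Q(16): 16−20=-4≡22 → W
G(6): 6−20=-14≡12 → M
L(11): 11−20=-9≡17 → R
M(12): 12−20=-8≡18 → S
Y(24): 24−20=4 → E
X(23): 23−20=3 → D
E(4): 4−20=-16≡10 → K
R(17): 17−20=-3≡23 → X
C(2): 2−20=-18≡8 → I
J(9): 9−20=-11≡15 → P
D(3): 3−20=-17≡9 → J
O(14): 14−20=-6≡20 → U
T(19): 19−20=-1≡25 → Z
D(3): 3−20=-17≡9 → J

WMRSEDKXIPJUZJ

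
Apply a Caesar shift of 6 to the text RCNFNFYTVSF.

XITLTLEZBYL

R(17): 17+6=23 → X
C(2): 2+6=8 → I
N(13): 13+6=19 → T
F(5): 5+6=11 → L
N(13): 13+6=19 → T
F(5): 5+6=11 → L
Y(24): 24+6=30≡4 → E
T(19): 19+6=25 → Z
V(21): 21+6=27≡1 → B
S(18): 18+6=24 → Y
F(5): 5+6=11 → L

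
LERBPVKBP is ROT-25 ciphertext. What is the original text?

MFSCQWLCQ

L(11): 11−25=-14≡12 → M
E(4): 4−25=-21≡5 → F
R(17): 17−25=-8≡18 → S
B(1): 1−25=-24≡2 → C
P(15): 15−25=-10≡16 → Q
V(21): 21−25=-4≡22 → W
K(10): 10−25=-15≡11 → L
B(1): 1−25=-24≡2 → C
P(15): 15−25=-10≡16 → Q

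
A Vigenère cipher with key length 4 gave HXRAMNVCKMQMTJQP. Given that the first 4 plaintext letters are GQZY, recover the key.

BHSC

Subtract each crib letter from the matching ciphertext letter (mod 26):
H(7)−G(6)=1 → B
X(23)−Q(16)=7 → H
R(17)−Z(25)=-8≡18 → S
A(0)−Y(24)=-24≡2 → C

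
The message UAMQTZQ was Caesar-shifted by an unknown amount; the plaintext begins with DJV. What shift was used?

17

From the crib: U(20)−D(3)=17, so the shift is 17.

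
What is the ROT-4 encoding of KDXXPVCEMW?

OHBBTZGIQA

K(10): 10+4=14 → O
D(3): 3+4=7 → H
X(23): 23+4=27≡1 → B
X(23): 23+4=27≡1 → B
P(15): 15+4=19 → T
V(21): 21+4=25 → Z
C(2): 2+4=6 → G
E(4): 4+4=8 → I
M(12): 12+4=16 → Q
W(22): 22+4=26≡0 → A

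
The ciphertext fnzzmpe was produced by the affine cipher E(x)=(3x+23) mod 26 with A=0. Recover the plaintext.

The inverse of 3 mod 26 is 9, since 3·9=27≡1. Apply D(y)=9·(y−23) mod 26:
f(5): 9·(5−23)=-162≡20 → u
n(13): 9·(13−23)=-90≡14 → o
z(25): 9·(25−23)=18 → s
z(25): 9·(25−23)=18 → s
m(12): 9·(12−23)=-99≡5 → f
p(15): 9·(15−23)=-72≡6 → g
e(4): 9·(4−23)=-171≡11 → l

uossfgl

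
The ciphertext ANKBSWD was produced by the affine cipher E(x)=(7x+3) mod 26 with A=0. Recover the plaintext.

HUBWRZA

The inverse of 7 mod 26 is 15, since 7·15=105≡1. Apply D(y)=15·(y−3) mod 26:
A(0): 15·(0−3)=-45≡7 → H
N(13): 15·(13−3)=150≡20 → U
K(10): 15·(10−3)=105≡1 → B
B(1): 15·(1−3)=-30≡22 → W
S(18): 15·(18−3)=225≡17 → R
W(22): 15·(22−3)=285≡25 → Z
D(3): 15·(3−3)=0 → A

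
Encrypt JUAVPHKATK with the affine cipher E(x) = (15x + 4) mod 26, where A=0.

J(9): 15·9+4=139≡9 → J
U(20): 15·20+4=304≡18 → S
A(0): 15·0+4=4 → E
V(21): 15·21+4=319≡7 → H
P(15): 15·15+4=229≡21 → V
H(7): 15·7+4=109≡5 → F
K(10): 15·10+4=154≡24 → Y
A(0): 15·0+4=4 → E
T(19): 15·19+4=289≡3 → D
K(10): 15·10+4=154≡24 → Y

JSEHVFYEDY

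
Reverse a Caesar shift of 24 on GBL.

IDN

G(6): 6−24=-18≡8 → I
B(1): 1−24=-23≡3 → D
L(11): 11−24=-13≡13 → N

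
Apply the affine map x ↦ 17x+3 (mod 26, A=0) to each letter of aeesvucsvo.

a(0): 17·0+3=3 → d
e(4): 17·4+3=71≡19 → t
e(4): 17·4+3=71≡19 → t
s(18): 17·18+3=309≡23 → x
v(21): 17·21+3=360≡22 → w
u(20): 17·20+3=343≡5 → f
c(2): 17·2+3=37≡11 → l
s(18): 17·18+3=309≡23 → x
v(21): 17·21+3=360≡22 → w
o(14): 17·14+3=241≡7 → h

dttxwflxwh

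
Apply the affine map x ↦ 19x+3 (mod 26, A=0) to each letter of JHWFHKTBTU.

J(9): 19·9+3=174≡18 → S
H(7): 19·7+3=136≡6 → G
W(22): 19·22+3=421≡5 → F
F(5): 19·5+3=98≡20 → U
H(7): 19·7+3=136≡6 → G
K(10): 19·10+3=193≡11 → L
T(19): 19·19+3=364≡0 → A
B(1): 19·1+3=22 → W
T(19): 19·19+3=364≡0 → A
U(20): 19·20+3=383≡19 → T

SGFUGLAWAT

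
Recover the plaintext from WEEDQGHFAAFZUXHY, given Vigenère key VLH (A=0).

BTXIFZMUTFUSZMAD

Repeat the key across the ciphertext: VLHVLHVLHVLHVLHV
W(22)−V(21): 1 → B
E(4)−L(11): -7≡19 → T
E(4)−H(7): -3≡23 → X
D(3)−V(21): -18≡8 → I
Q(16)−L(11): 5 → F
G(6)−H(7): -1≡25 → Z
H(7)−V(21): -14≡12 → M
F(5)−L(11): -6≡20 → U
A(0)−H(7): -7≡19 → T
A(0)−V(21): -21≡5 → F
F(5)−L(11): -6≡20 → U
Z(25)−H(7): 18 → S
U(20)−V(21): -1≡25 → Z
X(23)−L(11): 12 → M
H(7)−H(7): 0 → A
Y(24)−V(21): 3 → D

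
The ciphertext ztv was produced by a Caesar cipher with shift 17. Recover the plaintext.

ice

z(25): 25−17=8 → i
t(19): 19−17=2 → c
v(21): 21−17=4 → e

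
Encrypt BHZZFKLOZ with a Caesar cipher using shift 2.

DJBBHMNQB

B(1): 1+2=3 → D
H(7): 7+2=9 → J
Z(25): 25+2=27≡1 → B
Z(25): 25+2=27≡1 → B
F(5): 5+2=7 → H
K(10): 10+2=12 → M
L(11): 11+2=13 → N
O(14): 14+2=16 → Q
Z(25): 25+2=27≡1 → B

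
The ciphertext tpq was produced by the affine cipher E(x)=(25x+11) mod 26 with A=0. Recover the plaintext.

The inverse of 25 mod 26 is 25, since 25·25=625≡1. Apply D(y)=25·(y−11) mod 26:
t(19): 25·(19−11)=200≡18 → s
p(15): 25·(15−11)=100≡22 → w
q(16): 25·(16−11)=125≡21 → v

swv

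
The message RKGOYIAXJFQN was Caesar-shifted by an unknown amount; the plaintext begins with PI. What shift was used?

2

From the crib: R(17)−P(15)=2, so the shift is 2.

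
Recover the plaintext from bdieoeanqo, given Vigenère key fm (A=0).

Repeat the key across the ciphertext: fmfmfmfmfm
b(1)−f(5): -4≡22 → w
d(3)−m(12): -9≡17 → r
i(8)−f(5): 3 → d
e(4)−m(12): -8≡18 → s
o(14)−f(5): 9 → j
e(4)−m(12): -8≡18 → s
a(0)−f(5): -5≡21 → v
n(13)−m(12): 1 → b
q(16)−f(5): 11 → l
o(14)−m(12): 2 → c

wrdsjsvblc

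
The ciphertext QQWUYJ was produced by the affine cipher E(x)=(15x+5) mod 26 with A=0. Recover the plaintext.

The inverse of 15 mod 26 is 7, since 15·7=105≡1. Apply D(y)=7·(y−5) mod 26:
Q(16): 7·(16−5)=77≡25 → Z
Q(16): 7·(16−5)=77≡25 → Z
W(22): 7·(22−5)=119≡15 → P
U(20): 7·(20−5)=105≡1 → B
Y(24): 7·(24−5)=133≡3 → D
J(9): 7·(9−5)=28≡2 → C

ZZPBDC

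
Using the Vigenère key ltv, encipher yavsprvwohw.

jtqdimgpjsp

Repeat the key across the message: ltvltvltvlt
y(24)+l(11): 35≡9 → j
a(0)+t(19): 19 → t
v(21)+v(21): 42≡16 → q
s(18)+l(11): 29≡3 → d
p(15)+t(19): 34≡8 → i
r(17)+v(21): 38≡12 → m
v(21)+l(11): 32≡6 → g
w(22)+t(19): 41≡15 → p
o(14)+v(21): 35≡9 → j
h(7)+l(11): 18 → s
w(22)+t(19): 41≡15 → p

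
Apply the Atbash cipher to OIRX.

O(14) → L(11)
I(8) → R(17)
R(17) → I(8)
X(23) → C(2)

LRIC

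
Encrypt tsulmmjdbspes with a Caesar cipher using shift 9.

cbduvvsmkbynb

t(19): 19+9=28≡2 → c
s(18): 18+9=27≡1 → b
u(20): 20+9=29≡3 → d
l(11): 11+9=20 → u
m(12): 12+9=21 → v
m(12): 12+9=21 → v
j(9): 9+9=18 → s
d(3): 3+9=12 → m
b(1): 1+9=10 → k
s(18): 18+9=27≡1 → b
p(15): 15+9=24 → y
e(4): 4+9=13 → n
s(18): 18+9=27≡1 → b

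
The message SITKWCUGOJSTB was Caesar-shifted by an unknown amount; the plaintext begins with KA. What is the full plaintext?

KALCOUMYGBKLT

From the crib: S(18)−K(10)=8, so the shift is 8.
Subtract 8 from each ciphertext letter:
S(18): 18−8=10 → K
I(8): 8−8=0 → A
T(19): 19−8=11 → L
K(10): 10−8=2 → C
W(22): 22−8=14 → O
C(2): 2−8=-6≡20 → U
U(20): 20−8=12 → M
G(6): 6−8=-2≡24 → Y
O(14): 14−8=6 → G
J(9): 9−8=1 → B
S(18): 18−8=10 → K
T(19): 19−8=11 → L
B(1): 1−8=-7≡19 → T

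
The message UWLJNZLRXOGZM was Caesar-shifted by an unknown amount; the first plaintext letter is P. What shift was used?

5

From the crib: U(20)−P(15)=5, so the shift is 5.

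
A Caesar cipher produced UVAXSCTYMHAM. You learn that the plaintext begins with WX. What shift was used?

From the crib: U(20)−W(22)=-2≡24, so the shift is 24.

24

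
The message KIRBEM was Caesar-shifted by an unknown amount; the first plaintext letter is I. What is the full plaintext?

From the crib: K(10)−I(8)=2, so the shift is 2.
Subtract 2 from each ciphertext letter:
K(10): 10−2=8 → I
I(8): 8−2=6 → G
R(17): 17−2=15 → P
B(1): 1−2=-1≡25 → Z
E(4): 4−2=2 → C
M(12): 12−2=10 → K

IGPZCK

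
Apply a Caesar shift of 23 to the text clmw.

c(2): 2+23=25 → z
l(11): 11+23=34≡8 → i
m(12): 12+23=35≡9 → j
w(22): 22+23=45≡19 → t

zijt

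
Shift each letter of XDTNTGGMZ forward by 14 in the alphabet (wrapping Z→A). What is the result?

X(23): 23+14=37≡11 → L
D(3): 3+14=17 → R
T(19): 19+14=33≡7 → H
N(13): 13+14=27≡1 → B
T(19): 19+14=33≡7 → H
G(6): 6+14=20 → U
G(6): 6+14=20 → U
M(12): 12+14=26≡0 → A
Z(25): 25+14=39≡13 → N

LRHBHUUAN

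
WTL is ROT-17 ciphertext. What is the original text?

W(22): 22−17=5 → F
T(19): 19−17=2 → C
L(11): 11−17=-6≡20 → U

FCU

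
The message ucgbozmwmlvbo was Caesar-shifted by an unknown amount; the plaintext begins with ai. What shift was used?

20

From the crib: u(20)−a(0)=20, so the shift is 20.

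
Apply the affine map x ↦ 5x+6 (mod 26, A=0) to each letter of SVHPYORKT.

SHPDWYNEX

S(18): 5·18+6=96≡18 → S
V(21): 5·21+6=111≡7 → H
H(7): 5·7+6=41≡15 → P
P(15): 5·15+6=81≡3 → D
Y(24): 5·24+6=126≡22 → W
O(14): 5·14+6=76≡24 → Y
R(17): 5·17+6=91≡13 → N
K(10): 5·10+6=56≡4 → E
T(19): 5·19+6=101≡23 → X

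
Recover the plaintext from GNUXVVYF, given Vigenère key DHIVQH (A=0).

DGMCFOVY

Repeat the key across the ciphertext: DHIVQHDH
G(6)−D(3): 3 → D
N(13)−H(7): 6 → G
U(20)−I(8): 12 → M
X(23)−V(21): 2 → C
V(21)−Q(16): 5 → F
V(21)−H(7): 14 → O
Y(24)−D(3): 21 → V
F(5)−H(7): -2≡24 → Y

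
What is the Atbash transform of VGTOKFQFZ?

ETGLPUJUA

V(21) → E(4)
G(6) → T(19)
T(19) → G(6)
O(14) → L(11)
K(10) → P(15)
F(5) → U(20)
Q(16) → J(9)
F(5) → U(20)
Z(25) → A(0)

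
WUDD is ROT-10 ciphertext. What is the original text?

MKTT

W(22): 22−10=12 → M
U(20): 20−10=10 → K
D(3): 3−10=-7≡19 → T
D(3): 3−10=-7≡19 → T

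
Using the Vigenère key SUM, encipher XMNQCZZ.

PGZIWLR

Repeat the key across the message: SUMSUMS
X(23)+S(18): 41≡15 → P
M(12)+U(20): 32≡6 → G
N(13)+M(12): 25 → Z
Q(16)+S(18): 34≡8 → I
C(2)+U(20): 22 → W
Z(25)+M(12): 37≡11 → L
Z(25)+S(18): 43≡17 → R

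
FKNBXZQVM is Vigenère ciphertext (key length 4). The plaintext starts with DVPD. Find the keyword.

Subtract each crib letter from the matching ciphertext letter (mod 26):
F(5)−D(3)=2 → C
K(10)−V(21)=-11≡15 → P
N(13)−P(15)=-2≡24 → Y
B(1)−D(3)=-2≡24 → Y

CPYY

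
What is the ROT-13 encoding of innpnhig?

i(8): 8+13=21 → v
n(13): 13+13=26≡0 → a
n(13): 13+13=26≡0 → a
p(15): 15+13=28≡2 → c
n(13): 13+13=26≡0 → a
h(7): 7+13=20 → u
i(8): 8+13=21 → v
g(6): 6+13=19 → t

vaacauvt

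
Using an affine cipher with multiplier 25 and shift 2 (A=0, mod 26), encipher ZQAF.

Z(25): 25·25+2=627≡3 → D
Q(16): 25·16+2=402≡12 → M
A(0): 25·0+2=2 → C
F(5): 25·5+2=127≡23 → X

DMCX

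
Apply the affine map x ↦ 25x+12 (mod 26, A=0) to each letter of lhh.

l(11): 25·11+12=287≡1 → b
h(7): 25·7+12=187≡5 → f
h(7): 25·7+12=187≡5 → f

bff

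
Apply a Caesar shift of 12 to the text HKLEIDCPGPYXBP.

H(7): 7+12=19 → T
K(10): 10+12=22 → W
L(11): 11+12=23 → X
E(4): 4+12=16 → Q
I(8): 8+12=20 → U
D(3): 3+12=15 → P
C(2): 2+12=14 → O
P(15): 15+12=27≡1 → B
G(6): 6+12=18 → S
P(15): 15+12=27≡1 → B
Y(24): 24+12=36≡10 → K
X(23): 23+12=35≡9 → J
B(1): 1+12=13 → N
P(15): 15+12=27≡1 → B

TWXQUPOBSBKJNB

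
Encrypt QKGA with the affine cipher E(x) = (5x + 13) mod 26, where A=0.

PLRN

Q(16): 5·16+13=93≡15 → P
K(10): 5·10+13=63≡11 → L
G(6): 5·6+13=43≡17 → R
A(0): 5·0+13=13 → N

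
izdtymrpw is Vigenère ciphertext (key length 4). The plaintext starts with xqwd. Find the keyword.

Subtract each crib letter from the matching ciphertext letter (mod 26):
i(8)−x(23)=-15≡11 → l
z(25)−q(16)=9 → j
d(3)−w(22)=-19≡7 → h
t(19)−d(3)=16 → q

ljhq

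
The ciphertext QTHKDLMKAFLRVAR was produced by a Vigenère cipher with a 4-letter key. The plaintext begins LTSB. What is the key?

Subtract each crib letter from the matching ciphertext letter (mod 26):
Q(16)−L(11)=5 → F
T(19)−T(19)=0 → A
H(7)−S(18)=-11≡15 → P
K(10)−B(1)=9 → J

FAPJ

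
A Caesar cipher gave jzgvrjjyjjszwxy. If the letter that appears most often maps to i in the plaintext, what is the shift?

The most frequent ciphertext letter is j (appears 5 times).
j is position 9; i is position 8.
Shift = 1.

1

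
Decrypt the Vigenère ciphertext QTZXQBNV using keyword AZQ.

QUJXRLNW

Repeat the key across the ciphertext: AZQAZQAZ
Q(16)−A(0): 16 → Q
T(19)−Z(25): -6≡20 → U
Z(25)−Q(16): 9 → J
X(23)−A(0): 23 → X
Q(16)−Z(25): -9≡17 → R
B(1)−Q(16): -15≡11 → L
N(13)−A(0): 13 → N
V(21)−Z(25): -4≡22 → W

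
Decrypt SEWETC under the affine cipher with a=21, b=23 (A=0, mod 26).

The inverse of 21 mod 26 is 5, since 21·5=105≡1. Apply D(y)=5·(y−23) mod 26:
S(18): 5·(18−23)=-25≡1 → B
E(4): 5·(4−23)=-95≡9 → J
W(22): 5·(22−23)=-5≡21 → V
E(4): 5·(4−23)=-95≡9 → J
T(19): 5·(19−23)=-20≡6 → G
C(2): 5·(2−23)=-105≡25 → Z

BJVJGZ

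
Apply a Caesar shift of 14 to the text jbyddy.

j(9): 9+14=23 → x
b(1): 1+14=15 → p
y(24): 24+14=38≡12 → m
d(3): 3+14=17 → r
d(3): 3+14=17 → r
y(24): 24+14=38≡12 → m

xpmrrm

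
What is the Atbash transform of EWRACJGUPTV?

E(4) → V(21)
W(22) → D(3)
R(17) → I(8)
A(0) → Z(25)
C(2) → X(23)
J(9) → Q(16)
G(6) → T(19)
U(20) → F(5)
P(15) → K(10)
T(19) → G(6)
V(21) → E(4)

VDIZXQTFKGE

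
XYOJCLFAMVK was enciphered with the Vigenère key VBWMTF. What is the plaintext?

Repeat the key across the ciphertext: VBWMTFVBWMT
X(23)−V(21): 2 → C
Y(24)−B(1): 23 → X
O(14)−W(22): -8≡18 → S
J(9)−M(12): -3≡23 → X
C(2)−T(19): -17≡9 → J
L(11)−F(5): 6 → G
F(5)−V(21): -16≡10 → K
A(0)−B(1): -1≡25 → Z
M(12)−W(22): -10≡16 → Q
V(21)−M(12): 9 → J
K(10)−T(19): -9≡17 → R

CXSXJGKZQJR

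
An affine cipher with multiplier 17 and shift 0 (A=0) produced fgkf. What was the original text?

The inverse of 17 mod 26 is 23, since 17·23=391≡1. Apply D(y)=23·(y−0) mod 26:
f(5): 23·(5−0)=115≡11 → l
g(6): 23·(6−0)=138≡8 → i
k(10): 23·(10−0)=230≡22 → w
f(5): 23·(5−0)=115≡11 → l

liwl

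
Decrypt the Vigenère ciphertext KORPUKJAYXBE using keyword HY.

Repeat the key across the ciphertext: HYHYHYHYHYHY
K(10)−H(7): 3 → D
O(14)−Y(24): -10≡16 → Q
R(17)−H(7): 10 → K
P(15)−Y(24): -9≡17 → R
U(20)−H(7): 13 → N
K(10)−Y(24): -14≡12 → M
J(9)−H(7): 2 → C
A(0)−Y(24): -24≡2 → C
Y(24)−H(7): 17 → R
X(23)−Y(24): -1≡25 → Z
B(1)−H(7): -6≡20 → U
E(4)−Y(24): -20≡6 → G

DQKRNMCCRZUG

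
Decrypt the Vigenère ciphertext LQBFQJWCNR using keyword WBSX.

PPJIUIEFRQ

Repeat the key across the ciphertext: WBSXWBSXWB
L(11)−W(22): -11≡15 → P
Q(16)−B(1): 15 → P
B(1)−S(18): -17≡9 → J
F(5)−X(23): -18≡8 → I
Q(16)−W(22): -6≡20 → U
J(9)−B(1): 8 → I
W(22)−S(18): 4 → E
C(2)−X(23): -21≡5 → F
N(13)−W(22): -9≡17 → R
R(17)−B(1): 16 → Q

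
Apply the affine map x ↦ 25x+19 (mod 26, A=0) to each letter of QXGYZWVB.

DWNVUXYS

Q(16): 25·16+19=419≡3 → D
X(23): 25·23+19=594≡22 → W
G(6): 25·6+19=169≡13 → N
Y(24): 25·24+19=619≡21 → V
Z(25): 25·25+19=644≡20 → U
W(22): 25·22+19=569≡23 → X
V(21): 25·21+19=544≡24 → Y
B(1): 25·1+19=44≡18 → S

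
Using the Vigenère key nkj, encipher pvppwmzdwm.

Repeat the key across the message: nkjnkjnkjn
p(15)+n(13): 28≡2 → c
v(21)+k(10): 31≡5 → f
p(15)+j(9): 24 → y
p(15)+n(13): 28≡2 → c
w(22)+k(10): 32≡6 → g
m(12)+j(9): 21 → v
z(25)+n(13): 38≡12 → m
d(3)+k(10): 13 → n
w(22)+j(9): 31≡5 → f
m(12)+n(13): 25 → z

cfycgvmnfz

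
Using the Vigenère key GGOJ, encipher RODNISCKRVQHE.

Repeat the key across the message: GGOJGGOJGGOJG
R(17)+G(6): 23 → X
O(14)+G(6): 20 → U
D(3)+O(14): 17 → R
N(13)+J(9): 22 → W
I(8)+G(6): 14 → O
S(18)+G(6): 24 → Y
C(2)+O(14): 16 → Q
K(10)+J(9): 19 → T
R(17)+G(6): 23 → X
V(21)+G(6): 27≡1 → B
Q(16)+O(14): 30≡4 → E
H(7)+J(9): 16 → Q
E(4)+G(6): 10 → K

XURWOYQTXBEQK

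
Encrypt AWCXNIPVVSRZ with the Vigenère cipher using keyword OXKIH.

Repeat the key across the message: OXKIHOXKIHOX
A(0)+O(14): 14 → O
W(22)+X(23): 45≡19 → T
C(2)+K(10): 12 → M
X(23)+I(8): 31≡5 → F
N(13)+H(7): 20 → U
I(8)+O(14): 22 → W
P(15)+X(23): 38≡12 → M
V(21)+K(10): 31≡5 → F
V(21)+I(8): 29≡3 → D
S(18)+H(7): 25 → Z
R(17)+O(14): 31≡5 → F
Z(25)+X(23): 48≡22 → W

OTMFUWMFDZFW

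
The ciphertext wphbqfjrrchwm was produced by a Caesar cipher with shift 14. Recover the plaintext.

ibtncrvddotiy

w(22): 22−14=8 → i
p(15): 15−14=1 → b
h(7): 7−14=-7≡19 → t
b(1): 1−14=-13≡13 → n
q(16): 16−14=2 → c
f(5): 5−14=-9≡17 → r
j(9): 9−14=-5≡21 → v
r(17): 17−14=3 → d
r(17): 17−14=3 → d
c(2): 2−14=-12≡14 → o
h(7): 7−14=-7≡19 → t
w(22): 22−14=8 → i
m(12): 12−14=-2≡24 → y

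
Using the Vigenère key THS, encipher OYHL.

HFZE

Repeat the key across the message: THST
O(14)+T(19): 33≡7 → H
Y(24)+H(7): 31≡5 → F
H(7)+S(18): 25 → Z
L(11)+T(19): 30≡4 → E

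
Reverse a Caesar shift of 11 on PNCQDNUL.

P(15): 15−11=4 → E
N(13): 13−11=2 → C
C(2): 2−11=-9≡17 → R
Q(16): 16−11=5 → F
D(3): 3−11=-8≡18 → S
N(13): 13−11=2 → C
U(20): 20−11=9 → J
L(11): 11−11=0 → A

ECRFSCJA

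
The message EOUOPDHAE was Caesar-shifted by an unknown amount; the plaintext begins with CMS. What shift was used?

From the crib: E(4)−C(2)=2, so the shift is 2.

2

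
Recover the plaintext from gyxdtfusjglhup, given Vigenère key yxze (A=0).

Repeat the key across the ciphertext: yxzeyxzeyxzeyx
g(6)−y(24): -18≡8 → i
y(24)−x(23): 1 → b
x(23)−z(25): -2≡24 → y
d(3)−e(4): -1≡25 → z
t(19)−y(24): -5≡21 → v
f(5)−x(23): -18≡8 → i
u(20)−z(25): -5≡21 → v
s(18)−e(4): 14 → o
j(9)−y(24): -15≡11 → l
g(6)−x(23): -17≡9 → j
l(11)−z(25): -14≡12 → m
h(7)−e(4): 3 → d
u(20)−y(24): -4≡22 → w
p(15)−x(23): -8≡18 → s

ibyzvivoljmdws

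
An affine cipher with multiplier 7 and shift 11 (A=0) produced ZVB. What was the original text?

The inverse of 7 mod 26 is 15, since 7·15=105≡1. Apply D(y)=15·(y−11) mod 26:
Z(25): 15·(25−11)=210≡2 → C
V(21): 15·(21−11)=150≡20 → U
B(1): 15·(1−11)=-150≡6 → G

CUG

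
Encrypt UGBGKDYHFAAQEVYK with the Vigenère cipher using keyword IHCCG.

CNDIQLFJHGIXGXES

Repeat the key across the message: IHCCGIHCCGIHCCGI
U(20)+I(8): 28≡2 → C
G(6)+H(7): 13 → N
B(1)+C(2): 3 → D
G(6)+C(2): 8 → I
K(10)+G(6): 16 → Q
D(3)+I(8): 11 → L
Y(24)+H(7): 31≡5 → F
H(7)+C(2): 9 → J
F(5)+C(2): 7 → H
A(0)+G(6): 6 → G
A(0)+I(8): 8 → I
Q(16)+H(7): 23 → X
E(4)+C(2): 6 → G
V(21)+C(2): 23 → X
Y(24)+G(6): 30≡4 → E
K(10)+I(8): 18 → S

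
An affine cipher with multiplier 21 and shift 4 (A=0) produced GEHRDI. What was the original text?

The inverse of 21 mod 26 is 5, since 21·5=105≡1. Apply D(y)=5·(y−4) mod 26:
G(6): 5·(6−4)=10 → K
E(4): 5·(4−4)=0 → A
H(7): 5·(7−4)=15 → P
R(17): 5·(17−4)=65≡13 → N
D(3): 5·(3−4)=-5≡21 → V
I(8): 5·(8−4)=20 → U

KAPNVU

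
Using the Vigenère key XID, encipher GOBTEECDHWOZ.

Repeat the key across the message: XIDXIDXIDXID
G(6)+X(23): 29≡3 → D
O(14)+I(8): 22 → W
B(1)+D(3): 4 → E
T(19)+X(23): 42≡16 → Q
E(4)+I(8): 12 → M
E(4)+D(3): 7 → H
C(2)+X(23): 25 → Z
D(3)+I(8): 11 → L
H(7)+D(3): 10 → K
W(22)+X(23): 45≡19 → T
O(14)+I(8): 22 → W
Z(25)+D(3): 28≡2 → C

DWEQMHZLKTWC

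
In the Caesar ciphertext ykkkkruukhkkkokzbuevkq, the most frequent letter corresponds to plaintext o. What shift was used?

The most frequent ciphertext letter is k (appears 10 times).
k is position 10; o is position 14.
Shift = -4≡22.

22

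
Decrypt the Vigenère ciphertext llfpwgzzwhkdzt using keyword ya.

Repeat the key across the ciphertext: yayayayayayaya
l(11)−y(24): -13≡13 → n
l(11)−a(0): 11 → l
f(5)−y(24): -19≡7 → h
p(15)−a(0): 15 → p
w(22)−y(24): -2≡24 → y
g(6)−a(0): 6 → g
z(25)−y(24): 1 → b
z(25)−a(0): 25 → z
w(22)−y(24): -2≡24 → y
h(7)−a(0): 7 → h
k(10)−y(24): -14≡12 → m
d(3)−a(0): 3 → d
z(25)−y(24): 1 → b
t(19)−a(0): 19 → t

nlhpygbzyhmdbt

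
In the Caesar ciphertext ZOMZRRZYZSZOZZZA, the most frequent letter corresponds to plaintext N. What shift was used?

The most frequent ciphertext letter is Z (appears 8 times).
Z is position 25; N is position 13.
Shift = 12.

12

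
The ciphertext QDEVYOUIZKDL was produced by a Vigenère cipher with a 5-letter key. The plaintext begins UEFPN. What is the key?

Subtract each crib letter from the matching ciphertext letter (mod 26):
Q(16)−U(20)=-4≡22 → W
D(3)−E(4)=-1≡25 → Z
E(4)−F(5)=-1≡25 → Z
V(21)−P(15)=6 → G
Y(24)−N(13)=11 → L

WZZGL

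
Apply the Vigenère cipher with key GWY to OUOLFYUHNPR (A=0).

Repeat the key across the message: GWYGWYGWYGW
O(14)+G(6): 20 → U
U(20)+W(22): 42≡16 → Q
O(14)+Y(24): 38≡12 → M
L(11)+G(6): 17 → R
F(5)+W(22): 27≡1 → B
Y(24)+Y(24): 48≡22 → W
U(20)+G(6): 26≡0 → A
H(7)+W(22): 29≡3 → D
N(13)+Y(24): 37≡11 → L
P(15)+G(6): 21 → V
R(17)+W(22): 39≡13 → N

UQMRBWADLVN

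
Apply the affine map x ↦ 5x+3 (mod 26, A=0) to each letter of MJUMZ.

LWZLY

M(12): 5·12+3=63≡11 → L
J(9): 5·9+3=48≡22 → W
U(20): 5·20+3=103≡25 → Z
M(12): 5·12+3=63≡11 → L
Z(25): 5·25+3=128≡24 → Y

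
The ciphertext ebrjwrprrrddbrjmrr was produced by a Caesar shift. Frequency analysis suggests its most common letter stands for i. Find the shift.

The most frequent ciphertext letter is r (appears 8 times).
r is position 17; i is position 8.
Shift = 9.

9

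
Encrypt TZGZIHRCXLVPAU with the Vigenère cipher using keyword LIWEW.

Repeat the key across the message: LIWEWLIWEWLIWE
T(19)+L(11): 30≡4 → E
Z(25)+I(8): 33≡7 → H
G(6)+W(22): 28≡2 → C
Z(25)+E(4): 29≡3 → D
I(8)+W(22): 30≡4 → E
H(7)+L(11): 18 → S
R(17)+I(8): 25 → Z
C(2)+W(22): 24 → Y
X(23)+E(4): 27≡1 → B
L(11)+W(22): 33≡7 → H
V(21)+L(11): 32≡6 → G
P(15)+I(8): 23 → X
A(0)+W(22): 22 → W
U(20)+E(4): 24 → Y

EHCDESZYBHGXWY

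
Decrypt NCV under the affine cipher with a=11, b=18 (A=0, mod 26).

The inverse of 11 mod 26 is 19, since 11·19=209≡1. Apply D(y)=19·(y−18) mod 26:
N(13): 19·(13−18)=-95≡9 → J
C(2): 19·(2−18)=-304≡8 → I
V(21): 19·(21−18)=57≡5 → F

JIF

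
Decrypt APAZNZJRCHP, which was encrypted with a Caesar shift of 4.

WLWVJVFNYDL

A(0): 0−4=-4≡22 → W
P(15): 15−4=11 → L
A(0): 0−4=-4≡22 → W
Z(25): 25−4=21 → V
N(13): 13−4=9 → J
Z(25): 25−4=21 → V
J(9): 9−4=5 → F
R(17): 17−4=13 → N
C(2): 2−4=-2≡24 → Y
H(7): 7−4=3 → D
P(15): 15−4=11 → L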